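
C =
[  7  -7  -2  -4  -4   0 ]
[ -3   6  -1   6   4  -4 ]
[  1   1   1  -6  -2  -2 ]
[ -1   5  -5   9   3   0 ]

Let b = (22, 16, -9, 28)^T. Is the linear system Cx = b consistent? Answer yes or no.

Row reduce the augmented matrix [C | b].
R2 ← R2 + (3/7)·R1: [0, 3, -13/7, 30/7, 16/7, -4, 178/7]
R3 ← R3 − (1/7)·R1: [0, 2, 9/7, -38/7, -10/7, -2, -85/7]
R4 ← R4 + (1/7)·R1: [0, 4, -37/7, 59/7, 17/7, 0, 218/7]
R3 ← R3 − (2/3)·R2: [0, 0, 53/21, -58/7, -62/21, 2/3, -611/21]
R4 ← R4 − (4/3)·R2: [0, 0, -59/21, 19/7, -13/21, 16/3, -58/21]
R4 ← R4 + (59/53)·R3: [0, 0, 0, -345/53, -207/53, 322/53, -1863/53]
The echelon form has 4 nonzero rows, and every pivot lies in the first 6 columns, so rank(C) = rank([C|b]) = 4.
The system is consistent.

yes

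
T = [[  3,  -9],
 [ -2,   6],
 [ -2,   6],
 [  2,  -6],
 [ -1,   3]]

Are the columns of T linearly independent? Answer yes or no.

Row reduce T to echelon form.
R2 ← R2 + (2/3)·R1: [0, 0]
R3 ← R3 + (2/3)·R1: [0, 0]
R4 ← R4 − (2/3)·R1: [0, 0]
R5 ← R5 + (1/3)·R1: [0, 0]
1 pivot among 2 columns.
Only 1 < 2 pivot columns, so the columns are linearly dependent.

no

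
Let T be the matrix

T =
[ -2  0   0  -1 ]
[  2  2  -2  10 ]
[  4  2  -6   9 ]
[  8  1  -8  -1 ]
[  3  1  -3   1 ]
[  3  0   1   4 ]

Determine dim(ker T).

0

Row reduce to echelon form.
R2 ← R2 + R1: [0, 2, -2, 9]
R3 ← R3 + (2)·R1: [0, 2, -6, 7]
R4 ← R4 + (4)·R1: [0, 1, -8, -5]
R5 ← R5 + (3/2)·R1: [0, 1, -3, -1/2]
R6 ← R6 + (3/2)·R1: [0, 0, 1, 5/2]
R3 ← R3 − R2: [0, 0, -4, -2]
R4 ← R4 − (1/2)·R2: [0, 0, -7, -19/2]
R5 ← R5 − (1/2)·R2: [0, 0, -2, -5]
R4 ← R4 − (7/4)·R3: [0, 0, 0, -6]
R5 ← R5 − (1/2)·R3: [0, 0, 0, -4]
R6 ← R6 + (1/4)·R3: [0, 0, 0, 2]
R5 ← R5 − (2/3)·R4: [0, 0, 0, 0]
R6 ← R6 + (1/3)·R4: [0, 0, 0, 0]
4 nonzero rows, so rank(T) = 4.
T has 4 columns; by rank–nullity, nullity = 4 − 4 = 0.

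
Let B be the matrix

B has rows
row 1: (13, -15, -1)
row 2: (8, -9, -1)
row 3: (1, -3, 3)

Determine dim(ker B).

1

Row reduce to echelon form.
R2 ← R2 − (8/13)·R1: [0, 3/13, -5/13]
R3 ← R3 − (1/13)·R1: [0, -24/13, 40/13]
R3 ← R3 + (8)·R2: [0, 0, 0]
2 nonzero rows, so rank(B) = 2.
B has 3 columns; by rank–nullity, nullity = 3 − 2 = 1.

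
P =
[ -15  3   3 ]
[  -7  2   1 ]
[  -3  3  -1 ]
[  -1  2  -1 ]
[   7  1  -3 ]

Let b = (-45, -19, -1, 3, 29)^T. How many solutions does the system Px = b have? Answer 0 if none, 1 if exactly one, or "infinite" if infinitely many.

Row reduce the augmented matrix [P | b].
R2 ← R2 − (7/15)·R1: [0, 3/5, -2/5, 2]
R3 ← R3 − (1/5)·R1: [0, 12/5, -8/5, 8]
R4 ← R4 − (1/15)·R1: [0, 9/5, -6/5, 6]
R5 ← R5 + (7/15)·R1: [0, 12/5, -8/5, 8]
R3 ← R3 − (4)·R2: [0, 0, 0, 0]
R4 ← R4 − (3)·R2: [0, 0, 0, 0]
R5 ← R5 − (4)·R2: [0, 0, 0, 0]
The echelon form has 2 nonzero rows, and every pivot lies in the first 3 columns, so rank(P) = rank([P|b]) = 2.
The system is consistent.
rank = 2 < 3 unknowns, so there are infinitely many solutions.

infinite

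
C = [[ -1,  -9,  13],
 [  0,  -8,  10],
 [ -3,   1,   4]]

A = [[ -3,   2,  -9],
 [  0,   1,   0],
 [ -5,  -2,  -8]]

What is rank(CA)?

2

First compute CA:
[[-62, -37, -95],
 [-50, -28, -80],
 [-11, -13,  -5]]
Now row reduce the product.
R2 ← R2 − (25/31)·R1: [0, 57/31, -105/31]
R3 ← R3 − (11/62)·R1: [0, -399/62, 735/62]
R3 ← R3 + (7/2)·R2: [0, 0, 0]
2 nonzero rows, so rank(CA) = 2.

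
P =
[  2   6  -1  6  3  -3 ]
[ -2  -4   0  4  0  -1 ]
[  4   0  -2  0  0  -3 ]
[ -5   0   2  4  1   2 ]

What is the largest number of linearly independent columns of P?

3

Row reduce to echelon form.
R2 ← R2 + R1: [0, 2, -1, 10, 3, -4]
R3 ← R3 − (2)·R1: [0, -12, 0, -12, -6, 3]
R4 ← R4 + (5/2)·R1: [0, 15, -1/2, 19, 17/2, -11/2]
R3 ← R3 + (6)·R2: [0, 0, -6, 48, 12, -21]
R4 ← R4 − (15/2)·R2: [0, 0, 7, -56, -14, 49/2]
R4 ← R4 + (7/6)·R3: [0, 0, 0, 0, 0, 0]
Echelon form has 3 nonzero rows, so rank(P) = 3.
The rank gives the maximum number of linearly independent columns: 3.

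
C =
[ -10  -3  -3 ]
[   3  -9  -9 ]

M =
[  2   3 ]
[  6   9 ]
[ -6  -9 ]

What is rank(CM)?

First compute CM:
[[-20, -30],
 [  6,   9]]
Now row reduce the product.
R2 ← R2 + (3/10)·R1: [0, 0]
1 nonzero row, so rank(CM) = 1.

1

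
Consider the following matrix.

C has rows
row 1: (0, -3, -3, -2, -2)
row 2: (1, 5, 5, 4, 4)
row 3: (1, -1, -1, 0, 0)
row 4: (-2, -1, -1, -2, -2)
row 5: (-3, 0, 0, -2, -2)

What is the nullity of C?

Row reduce to echelon form.
Swap R1 ↔ R2
R3 ← R3 − R1: [0, -6, -6, -4, -4]
R4 ← R4 + (2)·R1: [0, 9, 9, 6, 6]
R5 ← R5 + (3)·R1: [0, 15, 15, 10, 10]
R3 ← R3 − (2)·R2: [0, 0, 0, 0, 0]
R4 ← R4 + (3)·R2: [0, 0, 0, 0, 0]
R5 ← R5 + (5)·R2: [0, 0, 0, 0, 0]
2 nonzero rows, so rank(C) = 2.
C has 5 columns; by rank–nullity, nullity = 5 − 2 = 3.

3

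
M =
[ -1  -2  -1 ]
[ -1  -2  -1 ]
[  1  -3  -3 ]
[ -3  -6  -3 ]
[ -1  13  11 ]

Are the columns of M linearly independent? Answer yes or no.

no

Row reduce M to echelon form.
R2 ← R2 − R1: [0, 0, 0]
R3 ← R3 + R1: [0, -5, -4]
R4 ← R4 − (3)·R1: [0, 0, 0]
R5 ← R5 − R1: [0, 15, 12]
Swap R2 ↔ R3
R5 ← R5 + (3)·R2: [0, 0, 0]
2 pivots among 3 columns.
Only 2 < 3 pivot columns, so the columns are linearly dependent.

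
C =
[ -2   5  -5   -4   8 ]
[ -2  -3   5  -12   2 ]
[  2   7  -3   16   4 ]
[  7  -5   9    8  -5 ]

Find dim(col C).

4

Row reduce to echelon form.
R2 ← R2 − R1: [0, -8, 10, -8, -6]
R3 ← R3 + R1: [0, 12, -8, 12, 12]
R4 ← R4 + (7/2)·R1: [0, 25/2, -17/2, -6, 23]
R3 ← R3 + (3/2)·R2: [0, 0, 7, 0, 3]
R4 ← R4 + (25/16)·R2: [0, 0, 57/8, -37/2, 109/8]
R4 ← R4 − (57/56)·R3: [0, 0, 0, -37/2, 74/7]
Echelon form has 4 nonzero rows, so rank(C) = 4.
The column space has dimension equal to the rank: 4.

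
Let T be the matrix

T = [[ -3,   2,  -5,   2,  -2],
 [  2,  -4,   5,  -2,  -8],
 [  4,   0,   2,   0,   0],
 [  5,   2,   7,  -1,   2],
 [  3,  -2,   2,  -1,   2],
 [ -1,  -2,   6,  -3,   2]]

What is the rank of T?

Row reduce to echelon form.
R2 ← R2 + (2/3)·R1: [0, -8/3, 5/3, -2/3, -28/3]
R3 ← R3 + (4/3)·R1: [0, 8/3, -14/3, 8/3, -8/3]
R4 ← R4 + (5/3)·R1: [0, 16/3, -4/3, 7/3, -4/3]
R5 ← R5 + R1: [0, 0, -3, 1, 0]
R6 ← R6 − (1/3)·R1: [0, -8/3, 23/3, -11/3, 8/3]
R3 ← R3 + R2: [0, 0, -3, 2, -12]
R4 ← R4 + (2)·R2: [0, 0, 2, 1, -20]
R6 ← R6 − R2: [0, 0, 6, -3, 12]
R4 ← R4 + (2/3)·R3: [0, 0, 0, 7/3, -28]
R5 ← R5 − R3: [0, 0, 0, -1, 12]
R6 ← R6 + (2)·R3: [0, 0, 0, 1, -12]
R5 ← R5 + (3/7)·R4: [0, 0, 0, 0, 0]
R6 ← R6 − (3/7)·R4: [0, 0, 0, 0, 0]
Echelon form has 4 nonzero rows, so rank(T) = 4.

4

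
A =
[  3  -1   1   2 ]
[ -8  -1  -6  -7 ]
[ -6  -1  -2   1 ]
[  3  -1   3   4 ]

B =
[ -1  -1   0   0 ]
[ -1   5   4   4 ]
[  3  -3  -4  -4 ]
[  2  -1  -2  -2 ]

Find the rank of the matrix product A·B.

First compute AB:
[[  5, -13, -12, -12],
 [-23,  28,  34,  34],
 [  3,   6,   2,   2],
 [ 15, -21, -24, -24]]
Now row reduce the product.
R2 ← R2 + (23/5)·R1: [0, -159/5, -106/5, -106/5]
R3 ← R3 − (3/5)·R1: [0, 69/5, 46/5, 46/5]
R4 ← R4 − (3)·R1: [0, 18, 12, 12]
R3 ← R3 + (23/53)·R2: [0, 0, 0, 0]
R4 ← R4 + (30/53)·R2: [0, 0, 0, 0]
2 nonzero rows, so rank(AB) = 2.

2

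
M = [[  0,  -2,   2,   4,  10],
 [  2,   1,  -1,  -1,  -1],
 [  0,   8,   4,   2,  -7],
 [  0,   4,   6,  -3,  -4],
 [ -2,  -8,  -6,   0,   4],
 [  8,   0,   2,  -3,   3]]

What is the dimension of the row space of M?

5

Row reduce to echelon form.
Swap R1 ↔ R2
R5 ← R5 + R1: [0, -7, -7, -1, 3]
R6 ← R6 − (4)·R1: [0, -4, 6, 1, 7]
R3 ← R3 + (4)·R2: [0, 0, 12, 18, 33]
R4 ← R4 + (2)·R2: [0, 0, 10, 5, 16]
R5 ← R5 − (7/2)·R2: [0, 0, -14, -15, -32]
R6 ← R6 − (2)·R2: [0, 0, 2, -7, -13]
R4 ← R4 − (5/6)·R3: [0, 0, 0, -10, -23/2]
R5 ← R5 + (7/6)·R3: [0, 0, 0, 6, 13/2]
R6 ← R6 − (1/6)·R3: [0, 0, 0, -10, -37/2]
R5 ← R5 + (3/5)·R4: [0, 0, 0, 0, -2/5]
R6 ← R6 − R4: [0, 0, 0, 0, -7]
R6 ← R6 − (35/2)·R5: [0, 0, 0, 0, 0]
Echelon form has 5 nonzero rows, so rank(M) = 5.
The row space has dimension equal to the rank: 5.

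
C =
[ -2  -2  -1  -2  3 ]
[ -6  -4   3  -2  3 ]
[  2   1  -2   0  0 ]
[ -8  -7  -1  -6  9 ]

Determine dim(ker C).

3

Row reduce to echelon form.
R2 ← R2 − (3)·R1: [0, 2, 6, 4, -6]
R3 ← R3 + R1: [0, -1, -3, -2, 3]
R4 ← R4 − (4)·R1: [0, 1, 3, 2, -3]
R3 ← R3 + (1/2)·R2: [0, 0, 0, 0, 0]
R4 ← R4 − (1/2)·R2: [0, 0, 0, 0, 0]
2 nonzero rows, so rank(C) = 2.
C has 5 columns; by rank–nullity, nullity = 5 − 2 = 3.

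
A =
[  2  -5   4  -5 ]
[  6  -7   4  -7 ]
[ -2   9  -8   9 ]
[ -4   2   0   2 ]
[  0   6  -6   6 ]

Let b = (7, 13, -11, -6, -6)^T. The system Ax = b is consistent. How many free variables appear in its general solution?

Row reduce the augmented matrix [A | b].
R2 ← R2 − (3)·R1: [0, 8, -8, 8, -8]
R3 ← R3 + R1: [0, 4, -4, 4, -4]
R4 ← R4 + (2)·R1: [0, -8, 8, -8, 8]
R3 ← R3 − (1/2)·R2: [0, 0, 0, 0, 0]
R4 ← R4 + R2: [0, 0, 0, 0, 0]
R5 ← R5 − (3/4)·R2: [0, 0, 0, 0, 0]
The echelon form has 2 nonzero rows, and every pivot lies in the first 4 columns, so rank(A) = rank([A|b]) = 2.
The system is consistent.
Free variables = (unknowns) − (rank) = 4 − 2 = 2.

2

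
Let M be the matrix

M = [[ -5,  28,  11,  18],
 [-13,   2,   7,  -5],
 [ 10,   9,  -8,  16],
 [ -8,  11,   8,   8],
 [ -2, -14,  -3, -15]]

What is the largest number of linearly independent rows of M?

4

Row reduce to echelon form.
R2 ← R2 − (13/5)·R1: [0, -354/5, -108/5, -259/5]
R3 ← R3 + (2)·R1: [0, 65, 14, 52]
R4 ← R4 − (8/5)·R1: [0, -169/5, -48/5, -104/5]
R5 ← R5 − (2/5)·R1: [0, -126/5, -37/5, -111/5]
R3 ← R3 + (325/354)·R2: [0, 0, -344/59, 1573/354]
R4 ← R4 − (169/354)·R2: [0, 0, 42/59, 1391/354]
R5 ← R5 − (21/59)·R2: [0, 0, 17/59, -222/59]
R4 ← R4 + (21/172)·R3: [0, 0, 0, 4615/1032]
R5 ← R5 + (17/344)·R3: [0, 0, 0, -7313/2064]
R5 ← R5 + (103/130)·R4: [0, 0, 0, 0]
Echelon form has 4 nonzero rows, so rank(M) = 4.
The rank gives the maximum number of linearly independent rows: 4.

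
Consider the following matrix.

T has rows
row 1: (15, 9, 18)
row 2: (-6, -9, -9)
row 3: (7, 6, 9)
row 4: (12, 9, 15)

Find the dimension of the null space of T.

Row reduce to echelon form.
R2 ← R2 + (2/5)·R1: [0, -27/5, -9/5]
R3 ← R3 − (7/15)·R1: [0, 9/5, 3/5]
R4 ← R4 − (4/5)·R1: [0, 9/5, 3/5]
R3 ← R3 + (1/3)·R2: [0, 0, 0]
R4 ← R4 + (1/3)·R2: [0, 0, 0]
2 nonzero rows, so rank(T) = 2.
T has 3 columns; by rank–nullity, nullity = 3 − 2 = 1.

1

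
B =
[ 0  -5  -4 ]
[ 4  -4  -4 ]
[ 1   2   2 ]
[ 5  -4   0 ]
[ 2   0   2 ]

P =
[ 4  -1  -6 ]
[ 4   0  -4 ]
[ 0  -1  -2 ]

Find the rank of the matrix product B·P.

2

First compute BP:
[[-20,   4,  28],
 [  0,   0,   0],
 [ 12,  -3, -18],
 [  4,  -5, -14],
 [  8,  -4, -16]]
Now row reduce the product.
R3 ← R3 + (3/5)·R1: [0, -3/5, -6/5]
R4 ← R4 + (1/5)·R1: [0, -21/5, -42/5]
R5 ← R5 + (2/5)·R1: [0, -12/5, -24/5]
Swap R2 ↔ R3
R4 ← R4 − (7)·R2: [0, 0, 0]
R5 ← R5 − (4)·R2: [0, 0, 0]
2 nonzero rows, so rank(BP) = 2.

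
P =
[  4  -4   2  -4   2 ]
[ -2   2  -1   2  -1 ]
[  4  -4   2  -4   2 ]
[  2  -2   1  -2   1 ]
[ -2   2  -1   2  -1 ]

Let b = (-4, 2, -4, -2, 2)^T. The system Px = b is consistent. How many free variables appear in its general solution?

4

Row reduce the augmented matrix [P | b].
R2 ← R2 + (1/2)·R1: [0, 0, 0, 0, 0, 0]
R3 ← R3 − R1: [0, 0, 0, 0, 0, 0]
R4 ← R4 − (1/2)·R1: [0, 0, 0, 0, 0, 0]
R5 ← R5 + (1/2)·R1: [0, 0, 0, 0, 0, 0]
The echelon form has 1 nonzero rows, and every pivot lies in the first 5 columns, so rank(P) = rank([P|b]) = 1.
The system is consistent.
Free variables = (unknowns) − (rank) = 5 − 1 = 4.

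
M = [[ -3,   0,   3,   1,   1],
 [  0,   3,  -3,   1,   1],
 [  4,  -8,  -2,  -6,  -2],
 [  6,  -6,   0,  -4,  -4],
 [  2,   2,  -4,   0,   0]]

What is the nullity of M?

2

Row reduce to echelon form.
R3 ← R3 + (4/3)·R1: [0, -8, 2, -14/3, -2/3]
R4 ← R4 + (2)·R1: [0, -6, 6, -2, -2]
R5 ← R5 + (2/3)·R1: [0, 2, -2, 2/3, 2/3]
R3 ← R3 + (8/3)·R2: [0, 0, -6, -2, 2]
R4 ← R4 + (2)·R2: [0, 0, 0, 0, 0]
R5 ← R5 − (2/3)·R2: [0, 0, 0, 0, 0]
3 nonzero rows, so rank(M) = 3.
M has 5 columns; by rank–nullity, nullity = 5 − 3 = 2.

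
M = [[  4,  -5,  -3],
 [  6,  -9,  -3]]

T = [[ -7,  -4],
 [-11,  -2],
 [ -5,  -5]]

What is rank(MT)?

2

First compute MT:
[[ 42,   9],
 [ 72,   9]]
Now row reduce the product.
R2 ← R2 − (12/7)·R1: [0, -45/7]
2 nonzero rows, so rank(MT) = 2.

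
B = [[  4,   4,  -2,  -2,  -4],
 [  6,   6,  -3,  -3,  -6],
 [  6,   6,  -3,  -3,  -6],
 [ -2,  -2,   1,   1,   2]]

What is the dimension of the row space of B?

Row reduce to echelon form.
R2 ← R2 − (3/2)·R1: [0, 0, 0, 0, 0]
R3 ← R3 − (3/2)·R1: [0, 0, 0, 0, 0]
R4 ← R4 + (1/2)·R1: [0, 0, 0, 0, 0]
Echelon form has 1 nonzero row, so rank(B) = 1.
The row space has dimension equal to the rank: 1.

1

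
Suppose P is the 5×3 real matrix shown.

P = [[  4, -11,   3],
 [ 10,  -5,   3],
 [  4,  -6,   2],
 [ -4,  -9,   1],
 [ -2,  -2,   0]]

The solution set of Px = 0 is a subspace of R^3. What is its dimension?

Row reduce to echelon form.
R2 ← R2 − (5/2)·R1: [0, 45/2, -9/2]
R3 ← R3 − R1: [0, 5, -1]
R4 ← R4 + R1: [0, -20, 4]
R5 ← R5 + (1/2)·R1: [0, -15/2, 3/2]
R3 ← R3 − (2/9)·R2: [0, 0, 0]
R4 ← R4 + (8/9)·R2: [0, 0, 0]
R5 ← R5 + (1/3)·R2: [0, 0, 0]
2 nonzero rows, so rank(P) = 2.
P has 3 columns; by rank–nullity, nullity = 3 − 2 = 1.

1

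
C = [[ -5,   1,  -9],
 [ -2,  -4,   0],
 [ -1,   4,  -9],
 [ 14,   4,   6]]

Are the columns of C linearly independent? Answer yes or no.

yes

Row reduce C to echelon form.
R2 ← R2 − (2/5)·R1: [0, -22/5, 18/5]
R3 ← R3 − (1/5)·R1: [0, 19/5, -36/5]
R4 ← R4 + (14/5)·R1: [0, 34/5, -96/5]
R3 ← R3 + (19/22)·R2: [0, 0, -45/11]
R4 ← R4 + (17/11)·R2: [0, 0, -150/11]
R4 ← R4 − (10/3)·R3: [0, 0, 0]
3 pivots among 3 columns.
Every column is a pivot column, so the columns are linearly independent.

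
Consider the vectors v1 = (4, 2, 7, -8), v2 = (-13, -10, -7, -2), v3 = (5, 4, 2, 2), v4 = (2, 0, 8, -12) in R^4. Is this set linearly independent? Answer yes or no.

no

Form the matrix with these vectors as rows and row reduce.
R2 ← R2 + (13/4)·R1: [0, -7/2, 63/4, -28]
R3 ← R3 − (5/4)·R1: [0, 3/2, -27/4, 12]
R4 ← R4 − (1/2)·R1: [0, -1, 9/2, -8]
R3 ← R3 + (3/7)·R2: [0, 0, 0, 0]
R4 ← R4 − (2/7)·R2: [0, 0, 0, 0]
2 nonzero rows, so the 4 vectors span a space of dimension 2.
Since 2 < 4, the vectors are linearly dependent.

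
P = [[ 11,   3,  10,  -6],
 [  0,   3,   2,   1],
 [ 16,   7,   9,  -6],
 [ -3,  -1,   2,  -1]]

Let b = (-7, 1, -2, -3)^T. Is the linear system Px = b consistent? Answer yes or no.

Row reduce the augmented matrix [P | b].
R3 ← R3 − (16/11)·R1: [0, 29/11, -61/11, 30/11, 90/11]
R4 ← R4 + (3/11)·R1: [0, -2/11, 52/11, -29/11, -54/11]
R3 ← R3 − (29/33)·R2: [0, 0, -241/33, 61/33, 241/33]
R4 ← R4 + (2/33)·R2: [0, 0, 160/33, -85/33, -160/33]
R4 ← R4 + (160/241)·R3: [0, 0, 0, -325/241, 0]
The echelon form has 4 nonzero rows, and every pivot lies in the first 4 columns, so rank(P) = rank([P|b]) = 4.
The system is consistent.

yes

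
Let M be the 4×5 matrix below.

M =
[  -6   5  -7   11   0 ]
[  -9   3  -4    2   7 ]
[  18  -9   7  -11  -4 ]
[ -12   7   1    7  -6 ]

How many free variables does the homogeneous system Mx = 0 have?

Row reduce to echelon form.
R2 ← R2 − (3/2)·R1: [0, -9/2, 13/2, -29/2, 7]
R3 ← R3 + (3)·R1: [0, 6, -14, 22, -4]
R4 ← R4 − (2)·R1: [0, -3, 15, -15, -6]
R3 ← R3 + (4/3)·R2: [0, 0, -16/3, 8/3, 16/3]
R4 ← R4 − (2/3)·R2: [0, 0, 32/3, -16/3, -32/3]
R4 ← R4 + (2)·R3: [0, 0, 0, 0, 0]
3 nonzero rows, so rank(M) = 3.
M has 5 columns; by rank–nullity, nullity = 5 − 3 = 2.

2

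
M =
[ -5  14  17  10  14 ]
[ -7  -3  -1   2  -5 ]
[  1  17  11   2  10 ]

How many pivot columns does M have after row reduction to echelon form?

3

Row reduce to echelon form.
R2 ← R2 − (7/5)·R1: [0, -113/5, -124/5, -12, -123/5]
R3 ← R3 + (1/5)·R1: [0, 99/5, 72/5, 4, 64/5]
R3 ← R3 + (99/113)·R2: [0, 0, -828/113, -736/113, -989/113]
Echelon form has 3 nonzero rows, so rank(M) = 3.
Each nonzero row contributes one pivot column: 3 pivot columns.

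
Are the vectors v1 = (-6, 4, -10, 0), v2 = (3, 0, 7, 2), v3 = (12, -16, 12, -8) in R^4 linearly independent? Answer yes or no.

Form the matrix with these vectors as rows and row reduce.
R2 ← R2 + (1/2)·R1: [0, 2, 2, 2]
R3 ← R3 + (2)·R1: [0, -8, -8, -8]
R3 ← R3 + (4)·R2: [0, 0, 0, 0]
2 nonzero rows, so the 3 vectors span a space of dimension 2.
Since 2 < 3, the vectors are linearly dependent.

no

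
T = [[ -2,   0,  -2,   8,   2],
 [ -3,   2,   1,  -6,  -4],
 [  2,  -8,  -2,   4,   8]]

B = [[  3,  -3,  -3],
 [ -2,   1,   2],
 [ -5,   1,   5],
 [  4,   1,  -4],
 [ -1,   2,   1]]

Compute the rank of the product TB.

2

First compute TB:
[[ 34,  16, -34],
 [-38,  -2,  38],
 [ 40,   4, -40]]
Now row reduce the product.
R2 ← R2 + (19/17)·R1: [0, 270/17, 0]
R3 ← R3 − (20/17)·R1: [0, -252/17, 0]
R3 ← R3 + (14/15)·R2: [0, 0, 0]
2 nonzero rows, so rank(TB) = 2.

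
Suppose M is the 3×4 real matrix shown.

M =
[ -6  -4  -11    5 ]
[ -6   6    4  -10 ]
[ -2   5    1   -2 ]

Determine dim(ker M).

1

Row reduce to echelon form.
R2 ← R2 − R1: [0, 10, 15, -15]
R3 ← R3 − (1/3)·R1: [0, 19/3, 14/3, -11/3]
R3 ← R3 − (19/30)·R2: [0, 0, -29/6, 35/6]
3 nonzero rows, so rank(M) = 3.
M has 4 columns; by rank–nullity, nullity = 4 − 3 = 1.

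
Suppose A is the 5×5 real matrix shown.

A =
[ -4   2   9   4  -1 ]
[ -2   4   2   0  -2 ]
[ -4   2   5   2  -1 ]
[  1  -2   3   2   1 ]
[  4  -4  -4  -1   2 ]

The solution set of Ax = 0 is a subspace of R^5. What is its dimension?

Row reduce to echelon form.
R2 ← R2 − (1/2)·R1: [0, 3, -5/2, -2, -3/2]
R3 ← R3 − R1: [0, 0, -4, -2, 0]
R4 ← R4 + (1/4)·R1: [0, -3/2, 21/4, 3, 3/4]
R5 ← R5 + R1: [0, -2, 5, 3, 1]
R4 ← R4 + (1/2)·R2: [0, 0, 4, 2, 0]
R5 ← R5 + (2/3)·R2: [0, 0, 10/3, 5/3, 0]
R4 ← R4 + R3: [0, 0, 0, 0, 0]
R5 ← R5 + (5/6)·R3: [0, 0, 0, 0, 0]
3 nonzero rows, so rank(A) = 3.
A has 5 columns; by rank–nullity, nullity = 5 − 3 = 2.

2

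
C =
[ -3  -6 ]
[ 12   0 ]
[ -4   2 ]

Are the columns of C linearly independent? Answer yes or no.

Row reduce C to echelon form.
R2 ← R2 + (4)·R1: [0, -24]
R3 ← R3 − (4/3)·R1: [0, 10]
R3 ← R3 + (5/12)·R2: [0, 0]
2 pivots among 2 columns.
Every column is a pivot column, so the columns are linearly independent.

yes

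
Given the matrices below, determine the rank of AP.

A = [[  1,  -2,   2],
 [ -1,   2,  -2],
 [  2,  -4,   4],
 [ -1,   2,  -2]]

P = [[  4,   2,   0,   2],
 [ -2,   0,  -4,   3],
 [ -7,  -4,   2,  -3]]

1

First compute AP:
[[ -6,  -6,  12, -10],
 [  6,   6, -12,  10],
 [-12, -12,  24, -20],
 [  6,   6, -12,  10]]
Now row reduce the product.
R2 ← R2 + R1: [0, 0, 0, 0]
R3 ← R3 − (2)·R1: [0, 0, 0, 0]
R4 ← R4 + R1: [0, 0, 0, 0]
1 nonzero row, so rank(AP) = 1.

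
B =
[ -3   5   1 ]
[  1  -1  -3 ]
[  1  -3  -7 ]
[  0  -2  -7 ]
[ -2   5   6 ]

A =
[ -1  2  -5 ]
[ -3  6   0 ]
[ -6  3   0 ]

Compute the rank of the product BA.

3

First compute BA:
[[-18,  27,  15],
 [ 20, -13,  -5],
 [ 50, -37,  -5],
 [ 48, -33,   0],
 [-49,  44,  10]]
Now row reduce the product.
R2 ← R2 + (10/9)·R1: [0, 17, 35/3]
R3 ← R3 + (25/9)·R1: [0, 38, 110/3]
R4 ← R4 + (8/3)·R1: [0, 39, 40]
R5 ← R5 − (49/18)·R1: [0, -59/2, -185/6]
R3 ← R3 − (38/17)·R2: [0, 0, 180/17]
R4 ← R4 − (39/17)·R2: [0, 0, 225/17]
R5 ← R5 + (59/34)·R2: [0, 0, -180/17]
R4 ← R4 − (5/4)·R3: [0, 0, 0]
R5 ← R5 + R3: [0, 0, 0]
3 nonzero rows, so rank(BA) = 3.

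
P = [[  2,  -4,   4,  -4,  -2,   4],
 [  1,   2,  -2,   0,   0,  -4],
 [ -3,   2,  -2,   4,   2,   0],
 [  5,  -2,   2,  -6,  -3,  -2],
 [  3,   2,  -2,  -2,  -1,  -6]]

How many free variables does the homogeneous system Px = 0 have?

4

Row reduce to echelon form.
R2 ← R2 − (1/2)·R1: [0, 4, -4, 2, 1, -6]
R3 ← R3 + (3/2)·R1: [0, -4, 4, -2, -1, 6]
R4 ← R4 − (5/2)·R1: [0, 8, -8, 4, 2, -12]
R5 ← R5 − (3/2)·R1: [0, 8, -8, 4, 2, -12]
R3 ← R3 + R2: [0, 0, 0, 0, 0, 0]
R4 ← R4 − (2)·R2: [0, 0, 0, 0, 0, 0]
R5 ← R5 − (2)·R2: [0, 0, 0, 0, 0, 0]
2 nonzero rows, so rank(P) = 2.
P has 6 columns; by rank–nullity, nullity = 6 − 2 = 4.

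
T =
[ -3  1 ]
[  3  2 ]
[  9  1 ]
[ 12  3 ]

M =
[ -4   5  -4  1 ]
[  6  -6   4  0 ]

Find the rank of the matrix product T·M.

2

First compute TM:
[[ 18, -21,  16,  -3],
 [  0,   3,  -4,   3],
 [-30,  39, -32,   9],
 [-30,  42, -36,  12]]
Now row reduce the product.
R3 ← R3 + (5/3)·R1: [0, 4, -16/3, 4]
R4 ← R4 + (5/3)·R1: [0, 7, -28/3, 7]
R3 ← R3 − (4/3)·R2: [0, 0, 0, 0]
R4 ← R4 − (7/3)·R2: [0, 0, 0, 0]
2 nonzero rows, so rank(TM) = 2.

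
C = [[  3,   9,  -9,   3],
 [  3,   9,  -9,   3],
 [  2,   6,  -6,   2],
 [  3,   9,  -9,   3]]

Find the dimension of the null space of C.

3

Row reduce to echelon form.
R2 ← R2 − R1: [0, 0, 0, 0]
R3 ← R3 − (2/3)·R1: [0, 0, 0, 0]
R4 ← R4 − R1: [0, 0, 0, 0]
1 nonzero row, so rank(C) = 1.
C has 4 columns; by rank–nullity, nullity = 4 − 1 = 3.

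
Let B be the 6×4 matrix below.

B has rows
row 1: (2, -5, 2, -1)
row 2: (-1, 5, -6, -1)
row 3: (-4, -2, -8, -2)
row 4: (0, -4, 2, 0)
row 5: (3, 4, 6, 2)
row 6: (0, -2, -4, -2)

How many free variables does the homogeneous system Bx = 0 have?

1

Row reduce to echelon form.
R2 ← R2 + (1/2)·R1: [0, 5/2, -5, -3/2]
R3 ← R3 + (2)·R1: [0, -12, -4, -4]
R5 ← R5 − (3/2)·R1: [0, 23/2, 3, 7/2]
R3 ← R3 + (24/5)·R2: [0, 0, -28, -56/5]
R4 ← R4 + (8/5)·R2: [0, 0, -6, -12/5]
R5 ← R5 − (23/5)·R2: [0, 0, 26, 52/5]
R6 ← R6 + (4/5)·R2: [0, 0, -8, -16/5]
R4 ← R4 − (3/14)·R3: [0, 0, 0, 0]
R5 ← R5 + (13/14)·R3: [0, 0, 0, 0]
R6 ← R6 − (2/7)·R3: [0, 0, 0, 0]
3 nonzero rows, so rank(B) = 3.
B has 4 columns; by rank–nullity, nullity = 4 − 3 = 1.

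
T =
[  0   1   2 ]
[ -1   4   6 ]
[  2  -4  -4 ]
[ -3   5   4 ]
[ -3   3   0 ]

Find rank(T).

2

Row reduce to echelon form.
Swap R1 ↔ R2
R3 ← R3 + (2)·R1: [0, 4, 8]
R4 ← R4 − (3)·R1: [0, -7, -14]
R5 ← R5 − (3)·R1: [0, -9, -18]
R3 ← R3 − (4)·R2: [0, 0, 0]
R4 ← R4 + (7)·R2: [0, 0, 0]
R5 ← R5 + (9)·R2: [0, 0, 0]
Echelon form has 2 nonzero rows, so rank(T) = 2.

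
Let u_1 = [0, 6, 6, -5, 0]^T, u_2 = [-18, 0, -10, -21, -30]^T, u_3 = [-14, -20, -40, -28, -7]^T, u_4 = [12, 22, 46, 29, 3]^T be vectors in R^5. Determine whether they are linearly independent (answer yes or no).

Form the matrix with these vectors as rows and row reduce.
Swap R1 ↔ R2
R3 ← R3 − (7/9)·R1: [0, -20, -290/9, -35/3, 49/3]
R4 ← R4 + (2/3)·R1: [0, 22, 118/3, 15, -17]
R3 ← R3 + (10/3)·R2: [0, 0, -110/9, -85/3, 49/3]
R4 ← R4 − (11/3)·R2: [0, 0, 52/3, 100/3, -17]
R4 ← R4 + (78/55)·R3: [0, 0, 0, -226/33, 339/55]
4 nonzero rows, so the 4 vectors span a space of dimension 4.
Since 4 = 4, the vectors are linearly independent.

yes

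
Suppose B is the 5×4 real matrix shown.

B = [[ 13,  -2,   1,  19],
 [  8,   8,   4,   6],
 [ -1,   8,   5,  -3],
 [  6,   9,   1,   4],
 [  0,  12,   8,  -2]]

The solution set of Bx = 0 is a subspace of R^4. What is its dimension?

Row reduce to echelon form.
R2 ← R2 − (8/13)·R1: [0, 120/13, 44/13, -74/13]
R3 ← R3 + (1/13)·R1: [0, 102/13, 66/13, -20/13]
R4 ← R4 − (6/13)·R1: [0, 129/13, 7/13, -62/13]
R3 ← R3 − (17/20)·R2: [0, 0, 11/5, 33/10]
R4 ← R4 − (43/40)·R2: [0, 0, -31/10, 27/20]
R5 ← R5 − (13/10)·R2: [0, 0, 18/5, 27/5]
R4 ← R4 + (31/22)·R3: [0, 0, 0, 6]
R5 ← R5 − (18/11)·R3: [0, 0, 0, 0]
4 nonzero rows, so rank(B) = 4.
B has 4 columns; by rank–nullity, nullity = 4 − 4 = 0.

0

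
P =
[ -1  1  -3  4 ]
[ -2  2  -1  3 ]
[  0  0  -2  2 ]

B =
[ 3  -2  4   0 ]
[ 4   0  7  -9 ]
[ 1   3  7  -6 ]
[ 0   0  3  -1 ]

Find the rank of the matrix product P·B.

First compute PB:
[[ -2,  -7,  -6,   5],
 [  1,   1,   8, -15],
 [ -2,  -6,  -8,  10]]
Now row reduce the product.
R2 ← R2 + (1/2)·R1: [0, -5/2, 5, -25/2]
R3 ← R3 − R1: [0, 1, -2, 5]
R3 ← R3 + (2/5)·R2: [0, 0, 0, 0]
2 nonzero rows, so rank(PB) = 2.

2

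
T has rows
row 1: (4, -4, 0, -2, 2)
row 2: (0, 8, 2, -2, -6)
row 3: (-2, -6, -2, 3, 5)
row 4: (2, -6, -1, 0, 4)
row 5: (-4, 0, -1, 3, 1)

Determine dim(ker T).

Row reduce to echelon form.
R3 ← R3 + (1/2)·R1: [0, -8, -2, 2, 6]
R4 ← R4 − (1/2)·R1: [0, -4, -1, 1, 3]
R5 ← R5 + R1: [0, -4, -1, 1, 3]
R3 ← R3 + R2: [0, 0, 0, 0, 0]
R4 ← R4 + (1/2)·R2: [0, 0, 0, 0, 0]
R5 ← R5 + (1/2)·R2: [0, 0, 0, 0, 0]
2 nonzero rows, so rank(T) = 2.
T has 5 columns; by rank–nullity, nullity = 5 − 2 = 3.

3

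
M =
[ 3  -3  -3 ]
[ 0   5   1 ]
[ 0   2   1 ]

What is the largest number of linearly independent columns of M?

Row reduce to echelon form.
R3 ← R3 − (2/5)·R2: [0, 0, 3/5]
Echelon form has 3 nonzero rows, so rank(M) = 3.
The rank gives the maximum number of linearly independent columns: 3.

3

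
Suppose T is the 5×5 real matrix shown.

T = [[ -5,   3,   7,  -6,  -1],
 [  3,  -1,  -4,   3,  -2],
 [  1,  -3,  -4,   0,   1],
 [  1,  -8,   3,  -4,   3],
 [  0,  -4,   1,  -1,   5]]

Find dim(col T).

4

Row reduce to echelon form.
R2 ← R2 + (3/5)·R1: [0, 4/5, 1/5, -3/5, -13/5]
R3 ← R3 + (1/5)·R1: [0, -12/5, -13/5, -6/5, 4/5]
R4 ← R4 + (1/5)·R1: [0, -37/5, 22/5, -26/5, 14/5]
R3 ← R3 + (3)·R2: [0, 0, -2, -3, -7]
R4 ← R4 + (37/4)·R2: [0, 0, 25/4, -43/4, -85/4]
R5 ← R5 + (5)·R2: [0, 0, 2, -4, -8]
R4 ← R4 + (25/8)·R3: [0, 0, 0, -161/8, -345/8]
R5 ← R5 + R3: [0, 0, 0, -7, -15]
R5 ← R5 − (8/23)·R4: [0, 0, 0, 0, 0]
Echelon form has 4 nonzero rows, so rank(T) = 4.
The column space has dimension equal to the rank: 4.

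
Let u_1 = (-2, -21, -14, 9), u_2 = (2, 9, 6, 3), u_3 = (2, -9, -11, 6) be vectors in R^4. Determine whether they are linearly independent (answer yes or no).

Form the matrix with these vectors as rows and row reduce.
R2 ← R2 + R1: [0, -12, -8, 12]
R3 ← R3 + R1: [0, -30, -25, 15]
R3 ← R3 − (5/2)·R2: [0, 0, -5, -15]
3 nonzero rows, so the 3 vectors span a space of dimension 3.
Since 3 = 3, the vectors are linearly independent.

yes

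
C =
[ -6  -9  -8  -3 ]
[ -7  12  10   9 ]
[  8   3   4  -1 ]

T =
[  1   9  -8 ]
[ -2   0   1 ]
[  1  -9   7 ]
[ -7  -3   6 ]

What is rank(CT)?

First compute CT:
[[ 25,  27, -35],
 [-84, -180, 192],
 [ 13,  39, -39]]
Now row reduce the product.
R2 ← R2 + (84/25)·R1: [0, -2232/25, 372/5]
R3 ← R3 − (13/25)·R1: [0, 624/25, -104/5]
R3 ← R3 + (26/93)·R2: [0, 0, 0]
2 nonzero rows, so rank(CT) = 2.

2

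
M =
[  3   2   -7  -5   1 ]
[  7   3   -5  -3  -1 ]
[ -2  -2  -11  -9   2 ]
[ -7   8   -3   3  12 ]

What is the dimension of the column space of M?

Row reduce to echelon form.
R2 ← R2 − (7/3)·R1: [0, -5/3, 34/3, 26/3, -10/3]
R3 ← R3 + (2/3)·R1: [0, -2/3, -47/3, -37/3, 8/3]
R4 ← R4 + (7/3)·R1: [0, 38/3, -58/3, -26/3, 43/3]
R3 ← R3 − (2/5)·R2: [0, 0, -101/5, -79/5, 4]
R4 ← R4 + (38/5)·R2: [0, 0, 334/5, 286/5, -11]
R4 ← R4 + (334/101)·R3: [0, 0, 0, 500/101, 225/101]
Echelon form has 4 nonzero rows, so rank(M) = 4.
The column space has dimension equal to the rank: 4.

4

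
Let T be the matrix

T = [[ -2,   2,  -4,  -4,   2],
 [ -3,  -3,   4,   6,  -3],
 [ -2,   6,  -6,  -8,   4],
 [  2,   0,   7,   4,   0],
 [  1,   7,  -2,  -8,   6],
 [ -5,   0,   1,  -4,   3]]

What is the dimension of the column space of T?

5

Row reduce to echelon form.
R2 ← R2 − (3/2)·R1: [0, -6, 10, 12, -6]
R3 ← R3 − R1: [0, 4, -2, -4, 2]
R4 ← R4 + R1: [0, 2, 3, 0, 2]
R5 ← R5 + (1/2)·R1: [0, 8, -4, -10, 7]
R6 ← R6 − (5/2)·R1: [0, -5, 11, 6, -2]
R3 ← R3 + (2/3)·R2: [0, 0, 14/3, 4, -2]
R4 ← R4 + (1/3)·R2: [0, 0, 19/3, 4, 0]
R5 ← R5 + (4/3)·R2: [0, 0, 28/3, 6, -1]
R6 ← R6 − (5/6)·R2: [0, 0, 8/3, -4, 3]
R4 ← R4 − (19/14)·R3: [0, 0, 0, -10/7, 19/7]
R5 ← R5 − (2)·R3: [0, 0, 0, -2, 3]
R6 ← R6 − (4/7)·R3: [0, 0, 0, -44/7, 29/7]
R5 ← R5 − (7/5)·R4: [0, 0, 0, 0, -4/5]
R6 ← R6 − (22/5)·R4: [0, 0, 0, 0, -39/5]
R6 ← R6 − (39/4)·R5: [0, 0, 0, 0, 0]
Echelon form has 5 nonzero rows, so rank(T) = 5.
The column space has dimension equal to the rank: 5.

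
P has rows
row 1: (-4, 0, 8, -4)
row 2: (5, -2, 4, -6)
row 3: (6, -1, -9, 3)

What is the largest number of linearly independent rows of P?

3

Row reduce to echelon form.
R2 ← R2 + (5/4)·R1: [0, -2, 14, -11]
R3 ← R3 + (3/2)·R1: [0, -1, 3, -3]
R3 ← R3 − (1/2)·R2: [0, 0, -4, 5/2]
Echelon form has 3 nonzero rows, so rank(P) = 3.
The rank gives the maximum number of linearly independent rows: 3.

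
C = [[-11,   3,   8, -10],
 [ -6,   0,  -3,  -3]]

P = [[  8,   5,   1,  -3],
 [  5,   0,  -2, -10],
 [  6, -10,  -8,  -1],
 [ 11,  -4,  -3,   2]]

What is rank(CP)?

2

First compute CP:
[[-135, -95, -51, -25],
 [-99,  12,  27,  15]]
Now row reduce the product.
R2 ← R2 − (11/15)·R1: [0, 245/3, 322/5, 100/3]
2 nonzero rows, so rank(CP) = 2.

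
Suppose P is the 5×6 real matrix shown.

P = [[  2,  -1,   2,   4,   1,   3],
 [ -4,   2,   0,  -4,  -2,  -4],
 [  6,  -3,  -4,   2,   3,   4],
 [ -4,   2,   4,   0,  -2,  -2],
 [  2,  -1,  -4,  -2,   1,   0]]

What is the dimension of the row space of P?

2

Row reduce to echelon form.
R2 ← R2 + (2)·R1: [0, 0, 4, 4, 0, 2]
R3 ← R3 − (3)·R1: [0, 0, -10, -10, 0, -5]
R4 ← R4 + (2)·R1: [0, 0, 8, 8, 0, 4]
R5 ← R5 − R1: [0, 0, -6, -6, 0, -3]
R3 ← R3 + (5/2)·R2: [0, 0, 0, 0, 0, 0]
R4 ← R4 − (2)·R2: [0, 0, 0, 0, 0, 0]
R5 ← R5 + (3/2)·R2: [0, 0, 0, 0, 0, 0]
Echelon form has 2 nonzero rows, so rank(P) = 2.
The row space has dimension equal to the rank: 2.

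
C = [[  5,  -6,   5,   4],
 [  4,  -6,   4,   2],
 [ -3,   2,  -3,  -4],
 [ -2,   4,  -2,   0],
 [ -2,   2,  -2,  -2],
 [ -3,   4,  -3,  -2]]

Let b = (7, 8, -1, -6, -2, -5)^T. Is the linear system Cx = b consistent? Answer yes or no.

Row reduce the augmented matrix [C | b].
R2 ← R2 − (4/5)·R1: [0, -6/5, 0, -6/5, 12/5]
R3 ← R3 + (3/5)·R1: [0, -8/5, 0, -8/5, 16/5]
R4 ← R4 + (2/5)·R1: [0, 8/5, 0, 8/5, -16/5]
R5 ← R5 + (2/5)·R1: [0, -2/5, 0, -2/5, 4/5]
R6 ← R6 + (3/5)·R1: [0, 2/5, 0, 2/5, -4/5]
R3 ← R3 − (4/3)·R2: [0, 0, 0, 0, 0]
R4 ← R4 + (4/3)·R2: [0, 0, 0, 0, 0]
R5 ← R5 − (1/3)·R2: [0, 0, 0, 0, 0]
R6 ← R6 + (1/3)·R2: [0, 0, 0, 0, 0]
The echelon form has 2 nonzero rows, and every pivot lies in the first 4 columns, so rank(C) = rank([C|b]) = 2.
The system is consistent.

yes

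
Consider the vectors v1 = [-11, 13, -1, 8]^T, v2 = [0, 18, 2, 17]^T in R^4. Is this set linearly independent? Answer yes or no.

yes

Form the matrix with these vectors as rows and row reduce.
2 nonzero rows, so the 2 vectors span a space of dimension 2.
Since 2 = 2, the vectors are linearly independent.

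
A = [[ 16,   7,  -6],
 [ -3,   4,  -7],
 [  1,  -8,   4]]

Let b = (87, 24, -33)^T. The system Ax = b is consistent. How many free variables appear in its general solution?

0

Row reduce the augmented matrix [A | b].
R2 ← R2 + (3/16)·R1: [0, 85/16, -65/8, 645/16]
R3 ← R3 − (1/16)·R1: [0, -135/16, 35/8, -615/16]
R3 ← R3 + (27/17)·R2: [0, 0, -145/17, 435/17]
The echelon form has 3 nonzero rows, and every pivot lies in the first 3 columns, so rank(A) = rank([A|b]) = 3.
The system is consistent.
Free variables = (unknowns) − (rank) = 3 − 3 = 0.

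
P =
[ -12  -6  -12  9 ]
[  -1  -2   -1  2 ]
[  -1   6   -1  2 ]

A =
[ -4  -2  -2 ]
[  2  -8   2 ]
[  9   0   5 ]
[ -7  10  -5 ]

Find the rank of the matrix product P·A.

2

First compute PA:
[[-135, 162, -93],
 [-23,  38, -17],
 [ -7, -26,  -1]]
Now row reduce the product.
R2 ← R2 − (23/135)·R1: [0, 52/5, -52/45]
R3 ← R3 − (7/135)·R1: [0, -172/5, 172/45]
R3 ← R3 + (43/13)·R2: [0, 0, 0]
2 nonzero rows, so rank(PA) = 2.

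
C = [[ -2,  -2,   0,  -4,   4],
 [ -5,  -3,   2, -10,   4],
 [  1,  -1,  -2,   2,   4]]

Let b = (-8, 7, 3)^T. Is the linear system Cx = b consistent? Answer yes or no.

no

Row reduce the augmented matrix [C | b].
R2 ← R2 − (5/2)·R1: [0, 2, 2, 0, -6, 27]
R3 ← R3 + (1/2)·R1: [0, -2, -2, 0, 6, -1]
R3 ← R3 + R2: [0, 0, 0, 0, 0, 26]
The echelon form has 3 nonzero rows; the last pivot sits in the augmented column, so rank(C) = 2 but rank([C|b]) = 3.
Since the ranks differ, the system is inconsistent.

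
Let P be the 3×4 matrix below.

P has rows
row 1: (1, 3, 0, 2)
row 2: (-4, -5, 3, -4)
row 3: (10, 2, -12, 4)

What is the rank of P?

2

Row reduce to echelon form.
R2 ← R2 + (4)·R1: [0, 7, 3, 4]
R3 ← R3 − (10)·R1: [0, -28, -12, -16]
R3 ← R3 + (4)·R2: [0, 0, 0, 0]
Echelon form has 2 nonzero rows, so rank(P) = 2.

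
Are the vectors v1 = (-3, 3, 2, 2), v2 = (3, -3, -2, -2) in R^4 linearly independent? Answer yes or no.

no

Form the matrix with these vectors as rows and row reduce.
R2 ← R2 + R1: [0, 0, 0, 0]
1 nonzero row, so the 2 vectors span a space of dimension 1.
Since 1 < 2, the vectors are linearly dependent.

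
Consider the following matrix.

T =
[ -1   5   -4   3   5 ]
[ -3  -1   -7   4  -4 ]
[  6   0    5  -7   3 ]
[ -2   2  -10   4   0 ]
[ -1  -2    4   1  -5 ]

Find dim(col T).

4

Row reduce to echelon form.
R2 ← R2 − (3)·R1: [0, -16, 5, -5, -19]
R3 ← R3 + (6)·R1: [0, 30, -19, 11, 33]
R4 ← R4 − (2)·R1: [0, -8, -2, -2, -10]
R5 ← R5 − R1: [0, -7, 8, -2, -10]
R3 ← R3 + (15/8)·R2: [0, 0, -77/8, 13/8, -21/8]
R4 ← R4 − (1/2)·R2: [0, 0, -9/2, 1/2, -1/2]
R5 ← R5 − (7/16)·R2: [0, 0, 93/16, 3/16, -27/16]
R4 ← R4 − (36/77)·R3: [0, 0, 0, -20/77, 8/11]
R5 ← R5 + (93/154)·R3: [0, 0, 0, 90/77, -36/11]
R5 ← R5 + (9/2)·R4: [0, 0, 0, 0, 0]
Echelon form has 4 nonzero rows, so rank(T) = 4.
The column space has dimension equal to the rank: 4.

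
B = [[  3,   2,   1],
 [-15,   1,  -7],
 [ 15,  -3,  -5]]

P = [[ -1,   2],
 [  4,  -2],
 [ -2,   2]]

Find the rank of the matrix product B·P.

2

First compute BP:
[[  3,   4],
 [ 33, -46],
 [-17,  26]]
Now row reduce the product.
R2 ← R2 − (11)·R1: [0, -90]
R3 ← R3 + (17/3)·R1: [0, 146/3]
R3 ← R3 + (73/135)·R2: [0, 0]
2 nonzero rows, so rank(BP) = 2.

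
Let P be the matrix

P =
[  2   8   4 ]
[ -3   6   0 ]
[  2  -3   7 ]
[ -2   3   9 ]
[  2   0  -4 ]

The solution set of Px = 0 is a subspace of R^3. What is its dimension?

0

Row reduce to echelon form.
R2 ← R2 + (3/2)·R1: [0, 18, 6]
R3 ← R3 − R1: [0, -11, 3]
R4 ← R4 + R1: [0, 11, 13]
R5 ← R5 − R1: [0, -8, -8]
R3 ← R3 + (11/18)·R2: [0, 0, 20/3]
R4 ← R4 − (11/18)·R2: [0, 0, 28/3]
R5 ← R5 + (4/9)·R2: [0, 0, -16/3]
R4 ← R4 − (7/5)·R3: [0, 0, 0]
R5 ← R5 + (4/5)·R3: [0, 0, 0]
3 nonzero rows, so rank(P) = 3.
P has 3 columns; by rank–nullity, nullity = 3 − 3 = 0.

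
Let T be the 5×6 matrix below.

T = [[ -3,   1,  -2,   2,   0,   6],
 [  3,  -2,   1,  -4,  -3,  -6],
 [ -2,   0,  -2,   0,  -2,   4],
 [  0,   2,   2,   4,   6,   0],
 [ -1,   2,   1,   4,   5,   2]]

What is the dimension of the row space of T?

2

Row reduce to echelon form.
R2 ← R2 + R1: [0, -1, -1, -2, -3, 0]
R3 ← R3 − (2/3)·R1: [0, -2/3, -2/3, -4/3, -2, 0]
R5 ← R5 − (1/3)·R1: [0, 5/3, 5/3, 10/3, 5, 0]
R3 ← R3 − (2/3)·R2: [0, 0, 0, 0, 0, 0]
R4 ← R4 + (2)·R2: [0, 0, 0, 0, 0, 0]
R5 ← R5 + (5/3)·R2: [0, 0, 0, 0, 0, 0]
Echelon form has 2 nonzero rows, so rank(T) = 2.
The row space has dimension equal to the rank: 2.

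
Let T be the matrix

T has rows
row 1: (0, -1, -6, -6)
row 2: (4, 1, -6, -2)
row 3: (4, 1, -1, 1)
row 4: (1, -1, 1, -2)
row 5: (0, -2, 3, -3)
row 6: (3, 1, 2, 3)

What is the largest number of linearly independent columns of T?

3

Row reduce to echelon form.
Swap R1 ↔ R2
R3 ← R3 − R1: [0, 0, 5, 3]
R4 ← R4 − (1/4)·R1: [0, -5/4, 5/2, -3/2]
R6 ← R6 − (3/4)·R1: [0, 1/4, 13/2, 9/2]
R4 ← R4 − (5/4)·R2: [0, 0, 10, 6]
R5 ← R5 − (2)·R2: [0, 0, 15, 9]
R6 ← R6 + (1/4)·R2: [0, 0, 5, 3]
R4 ← R4 − (2)·R3: [0, 0, 0, 0]
R5 ← R5 − (3)·R3: [0, 0, 0, 0]
R6 ← R6 − R3: [0, 0, 0, 0]
Echelon form has 3 nonzero rows, so rank(T) = 3.
The rank gives the maximum number of linearly independent columns: 3.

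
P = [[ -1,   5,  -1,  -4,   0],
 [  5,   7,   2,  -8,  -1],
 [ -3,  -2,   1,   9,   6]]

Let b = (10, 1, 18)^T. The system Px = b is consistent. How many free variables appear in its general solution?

Row reduce the augmented matrix [P | b].
R2 ← R2 + (5)·R1: [0, 32, -3, -28, -1, 51]
R3 ← R3 − (3)·R1: [0, -17, 4, 21, 6, -12]
R3 ← R3 + (17/32)·R2: [0, 0, 77/32, 49/8, 175/32, 483/32]
The echelon form has 3 nonzero rows, and every pivot lies in the first 5 columns, so rank(P) = rank([P|b]) = 3.
The system is consistent.
Free variables = (unknowns) − (rank) = 5 − 3 = 2.

2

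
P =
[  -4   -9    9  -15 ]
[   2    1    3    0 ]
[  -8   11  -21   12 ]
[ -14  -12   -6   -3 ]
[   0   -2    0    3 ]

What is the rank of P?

Row reduce to echelon form.
R2 ← R2 + (1/2)·R1: [0, -7/2, 15/2, -15/2]
R3 ← R3 − (2)·R1: [0, 29, -39, 42]
R4 ← R4 − (7/2)·R1: [0, 39/2, -75/2, 99/2]
R3 ← R3 + (58/7)·R2: [0, 0, 162/7, -141/7]
R4 ← R4 + (39/7)·R2: [0, 0, 30/7, 54/7]
R5 ← R5 − (4/7)·R2: [0, 0, -30/7, 51/7]
R4 ← R4 − (5/27)·R3: [0, 0, 0, 103/9]
R5 ← R5 + (5/27)·R3: [0, 0, 0, 32/9]
R5 ← R5 − (32/103)·R4: [0, 0, 0, 0]
Echelon form has 4 nonzero rows, so rank(P) = 4.

4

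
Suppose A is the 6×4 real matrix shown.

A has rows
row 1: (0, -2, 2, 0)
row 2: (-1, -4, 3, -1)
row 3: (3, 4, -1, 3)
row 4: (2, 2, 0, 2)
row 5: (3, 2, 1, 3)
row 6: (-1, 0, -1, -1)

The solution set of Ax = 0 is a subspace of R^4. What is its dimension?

Row reduce to echelon form.
Swap R1 ↔ R2
R3 ← R3 + (3)·R1: [0, -8, 8, 0]
R4 ← R4 + (2)·R1: [0, -6, 6, 0]
R5 ← R5 + (3)·R1: [0, -10, 10, 0]
R6 ← R6 − R1: [0, 4, -4, 0]
R3 ← R3 − (4)·R2: [0, 0, 0, 0]
R4 ← R4 − (3)·R2: [0, 0, 0, 0]
R5 ← R5 − (5)·R2: [0, 0, 0, 0]
R6 ← R6 + (2)·R2: [0, 0, 0, 0]
2 nonzero rows, so rank(A) = 2.
A has 4 columns; by rank–nullity, nullity = 4 − 2 = 2.

2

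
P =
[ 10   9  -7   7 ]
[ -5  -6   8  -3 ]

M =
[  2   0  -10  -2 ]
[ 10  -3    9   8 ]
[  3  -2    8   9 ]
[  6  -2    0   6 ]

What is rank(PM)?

First compute PM:
[[131, -27, -75,  31],
 [-64,   8,  60,  16]]
Now row reduce the product.
R2 ← R2 + (64/131)·R1: [0, -680/131, 3060/131, 4080/131]
2 nonzero rows, so rank(PM) = 2.

2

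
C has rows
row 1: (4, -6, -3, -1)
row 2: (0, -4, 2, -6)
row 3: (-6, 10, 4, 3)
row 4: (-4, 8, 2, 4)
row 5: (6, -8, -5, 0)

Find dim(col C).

2

Row reduce to echelon form.
R3 ← R3 + (3/2)·R1: [0, 1, -1/2, 3/2]
R4 ← R4 + R1: [0, 2, -1, 3]
R5 ← R5 − (3/2)·R1: [0, 1, -1/2, 3/2]
R3 ← R3 + (1/4)·R2: [0, 0, 0, 0]
R4 ← R4 + (1/2)·R2: [0, 0, 0, 0]
R5 ← R5 + (1/4)·R2: [0, 0, 0, 0]
Echelon form has 2 nonzero rows, so rank(C) = 2.
The column space has dimension equal to the rank: 2.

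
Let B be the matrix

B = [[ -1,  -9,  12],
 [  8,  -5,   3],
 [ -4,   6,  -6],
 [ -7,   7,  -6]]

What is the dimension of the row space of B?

Row reduce to echelon form.
R2 ← R2 + (8)·R1: [0, -77, 99]
R3 ← R3 − (4)·R1: [0, 42, -54]
R4 ← R4 − (7)·R1: [0, 70, -90]
R3 ← R3 + (6/11)·R2: [0, 0, 0]
R4 ← R4 + (10/11)·R2: [0, 0, 0]
Echelon form has 2 nonzero rows, so rank(B) = 2.
The row space has dimension equal to the rank: 2.

2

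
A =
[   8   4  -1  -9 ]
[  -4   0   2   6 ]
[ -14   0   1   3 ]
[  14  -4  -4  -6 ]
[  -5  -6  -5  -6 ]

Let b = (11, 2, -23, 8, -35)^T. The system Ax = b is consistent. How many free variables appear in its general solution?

1

Row reduce the augmented matrix [A | b].
R2 ← R2 + (1/2)·R1: [0, 2, 3/2, 3/2, 15/2]
R3 ← R3 + (7/4)·R1: [0, 7, -3/4, -51/4, -15/4]
R4 ← R4 − (7/4)·R1: [0, -11, -9/4, 39/4, -45/4]
R5 ← R5 + (5/8)·R1: [0, -7/2, -45/8, -93/8, -225/8]
R3 ← R3 − (7/2)·R2: [0, 0, -6, -18, -30]
R4 ← R4 + (11/2)·R2: [0, 0, 6, 18, 30]
R5 ← R5 + (7/4)·R2: [0, 0, -3, -9, -15]
R4 ← R4 + R3: [0, 0, 0, 0, 0]
R5 ← R5 − (1/2)·R3: [0, 0, 0, 0, 0]
The echelon form has 3 nonzero rows, and every pivot lies in the first 4 columns, so rank(A) = rank([A|b]) = 3.
The system is consistent.
Free variables = (unknowns) − (rank) = 4 − 3 = 1.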